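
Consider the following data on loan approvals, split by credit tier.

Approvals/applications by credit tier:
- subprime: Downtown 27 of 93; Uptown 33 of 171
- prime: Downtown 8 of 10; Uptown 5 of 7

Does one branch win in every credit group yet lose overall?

Subprime: Downtown 27/93 = 29.0%, Uptown 33/171 = 19.3% → Downtown
Prime: Downtown 8/10 = 80.0%, Uptown 5/7 = 71.4% → Downtown
Overall: Downtown 35/103 = 34.0%, Uptown 38/178 = 21.3% → Downtown
Downtown wins overall and in every credit group — no reversal.

No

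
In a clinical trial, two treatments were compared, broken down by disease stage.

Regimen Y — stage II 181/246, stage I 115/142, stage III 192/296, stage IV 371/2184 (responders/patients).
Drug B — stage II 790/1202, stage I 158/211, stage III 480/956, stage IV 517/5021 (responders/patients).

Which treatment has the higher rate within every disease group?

Regimen Y

Stage II: Regimen Y 181/246 = 73.6%, Drug B 790/1202 = 65.7% → Regimen Y
Stage I: Regimen Y 115/142 = 81.0%, Drug B 158/211 = 74.9% → Regimen Y
Stage III: Regimen Y 192/296 = 64.9%, Drug B 480/956 = 50.2% → Regimen Y
Stage IV: Regimen Y 371/2184 = 17.0%, Drug B 517/5021 = 10.3% → Regimen Y
Regimen Y has the higher rate in all 4 groups.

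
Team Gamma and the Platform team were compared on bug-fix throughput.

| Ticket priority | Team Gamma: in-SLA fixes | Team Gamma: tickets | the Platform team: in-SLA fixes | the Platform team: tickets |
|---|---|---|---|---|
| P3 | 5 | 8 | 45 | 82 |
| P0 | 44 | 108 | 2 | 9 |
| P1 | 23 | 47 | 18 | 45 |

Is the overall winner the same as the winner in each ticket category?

No

P3: Team Gamma 5/8 = 62.5%, the Platform team 45/82 = 54.9% → Team Gamma
P0: Team Gamma 44/108 = 40.7%, the Platform team 2/9 = 22.2% → Team Gamma
P1: Team Gamma 23/47 = 48.9%, the Platform team 18/45 = 40.0% → Team Gamma
Overall: Team Gamma 72/163 = 44.2%, the Platform team 65/136 = 47.8% → the Platform team
Team Gamma wins each ticket group but the Platform team wins overall — the comparison reverses. Team Gamma's tickets skew toward P0, which has a lower base rate.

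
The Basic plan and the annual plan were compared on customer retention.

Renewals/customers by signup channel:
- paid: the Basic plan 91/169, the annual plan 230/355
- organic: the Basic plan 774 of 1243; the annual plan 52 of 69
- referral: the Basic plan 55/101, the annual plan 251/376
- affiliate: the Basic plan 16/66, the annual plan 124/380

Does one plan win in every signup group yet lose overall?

Paid: the Basic plan 91/169 = 53.8%, the annual plan 230/355 = 64.8% → the annual plan
Organic: the Basic plan 774/1243 = 62.3%, the annual plan 52/69 = 75.4% → the annual plan
Referral: the Basic plan 55/101 = 54.5%, the annual plan 251/376 = 66.8% → the annual plan
Affiliate: the Basic plan 16/66 = 24.2%, the annual plan 124/380 = 32.6% → the annual plan
Overall: the Basic plan 936/1579 = 59.3%, the annual plan 657/1180 = 55.7% → the Basic plan
The annual plan wins each signup group but the Basic plan wins overall — the comparison reverses. The annual plan's customers skew toward affiliate, which has a lower base rate.

Yes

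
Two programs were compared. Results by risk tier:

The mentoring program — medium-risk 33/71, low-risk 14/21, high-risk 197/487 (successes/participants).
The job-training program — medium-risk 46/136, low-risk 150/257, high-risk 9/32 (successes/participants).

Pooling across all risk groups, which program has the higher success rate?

Medium-risk: the mentoring program 33/71 = 46.5%, the job-training program 46/136 = 33.8% → the mentoring program
Low-risk: the mentoring program 14/21 = 66.7%, the job-training program 150/257 = 58.4% → the mentoring program
High-risk: the mentoring program 197/487 = 40.5%, the job-training program 9/32 = 28.1% → the mentoring program
Overall: the mentoring program 244/579 = 42.1%, the job-training program 205/425 = 48.2% → the job-training program
(The mentoring program wins every risk group but the job-training program wins overall — the mentoring program's participants skew toward the low-rate high-risk group.)

the job-training program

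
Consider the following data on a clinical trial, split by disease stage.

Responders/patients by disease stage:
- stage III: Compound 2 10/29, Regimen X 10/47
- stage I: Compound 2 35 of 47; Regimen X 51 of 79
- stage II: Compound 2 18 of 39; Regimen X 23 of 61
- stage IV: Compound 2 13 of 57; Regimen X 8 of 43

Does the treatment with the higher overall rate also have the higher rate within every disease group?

Stage III: Compound 2 10/29 = 34.5%, Regimen X 10/47 = 21.3% → Compound 2
Stage I: Compound 2 35/47 = 74.5%, Regimen X 51/79 = 64.6% → Compound 2
Stage II: Compound 2 18/39 = 46.2%, Regimen X 23/61 = 37.7% → Compound 2
Stage IV: Compound 2 13/57 = 22.8%, Regimen X 8/43 = 18.6% → Compound 2
Overall: Compound 2 76/172 = 44.2%, Regimen X 92/230 = 40.0% → Compound 2
Compound 2 wins overall and in every disease group — no reversal.

Yes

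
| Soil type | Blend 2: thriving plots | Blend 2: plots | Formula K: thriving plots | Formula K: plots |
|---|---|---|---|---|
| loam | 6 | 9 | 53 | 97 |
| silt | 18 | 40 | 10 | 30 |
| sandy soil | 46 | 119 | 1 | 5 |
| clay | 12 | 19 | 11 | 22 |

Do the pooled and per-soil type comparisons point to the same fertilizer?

Loam: Blend 2 6/9 = 66.7%, Formula K 53/97 = 54.6% → Blend 2
Silt: Blend 2 18/40 = 45.0%, Formula K 10/30 = 33.3% → Blend 2
Sandy soil: Blend 2 46/119 = 38.7%, Formula K 1/5 = 20.0% → Blend 2
Clay: Blend 2 12/19 = 63.2%, Formula K 11/22 = 50.0% → Blend 2
Overall: Blend 2 82/187 = 43.9%, Formula K 75/154 = 48.7% → Formula K
Blend 2 wins each soil group but Formula K wins overall — the comparison reverses. Blend 2's plots skew toward sandy soil, which has a lower base rate.

No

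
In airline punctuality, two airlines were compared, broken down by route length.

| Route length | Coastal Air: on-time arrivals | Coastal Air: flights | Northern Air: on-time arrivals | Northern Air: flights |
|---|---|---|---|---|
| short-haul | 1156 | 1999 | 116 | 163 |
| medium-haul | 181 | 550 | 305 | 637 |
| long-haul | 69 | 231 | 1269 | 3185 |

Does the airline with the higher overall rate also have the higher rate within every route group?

Short-haul: Coastal Air 1156/1999 = 57.8%, Northern Air 116/163 = 71.2% → Northern Air
Medium-haul: Coastal Air 181/550 = 32.9%, Northern Air 305/637 = 47.9% → Northern Air
Long-haul: Coastal Air 69/231 = 29.9%, Northern Air 1269/3185 = 39.8% → Northern Air
Overall: Coastal Air 1406/2780 = 50.6%, Northern Air 1690/3985 = 42.4% → Coastal Air
Northern Air wins each route group but Coastal Air wins overall — the comparison reverses. Northern Air's flights skew toward long-haul, which has a lower base rate.

No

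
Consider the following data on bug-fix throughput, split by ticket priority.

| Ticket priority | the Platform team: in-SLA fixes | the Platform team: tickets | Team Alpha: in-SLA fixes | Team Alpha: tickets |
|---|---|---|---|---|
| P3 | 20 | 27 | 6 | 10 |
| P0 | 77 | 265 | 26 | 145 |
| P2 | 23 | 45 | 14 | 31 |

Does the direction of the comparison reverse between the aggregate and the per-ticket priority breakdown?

No

P3: the Platform team 20/27 = 74.1%, Team Alpha 6/10 = 60.0% → the Platform team
P0: the Platform team 77/265 = 29.1%, Team Alpha 26/145 = 17.9% → the Platform team
P2: the Platform team 23/45 = 51.1%, Team Alpha 14/31 = 45.2% → the Platform team
Overall: the Platform team 120/337 = 35.6%, Team Alpha 46/186 = 24.7% → the Platform team
The Platform team wins overall and in every ticket group — no reversal.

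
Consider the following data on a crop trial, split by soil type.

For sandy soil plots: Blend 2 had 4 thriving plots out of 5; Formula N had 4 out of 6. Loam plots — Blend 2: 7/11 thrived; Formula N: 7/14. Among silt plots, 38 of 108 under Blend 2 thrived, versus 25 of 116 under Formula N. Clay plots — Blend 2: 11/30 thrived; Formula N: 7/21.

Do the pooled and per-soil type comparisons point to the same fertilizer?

Sandy soil: Blend 2 4/5 = 80.0%, Formula N 4/6 = 66.7% → Blend 2
Loam: Blend 2 7/11 = 63.6%, Formula N 7/14 = 50.0% → Blend 2
Silt: Blend 2 38/108 = 35.2%, Formula N 25/116 = 21.6% → Blend 2
Clay: Blend 2 11/30 = 36.7%, Formula N 7/21 = 33.3% → Blend 2
Overall: Blend 2 60/154 = 39.0%, Formula N 43/157 = 27.4% → Blend 2
Blend 2 wins overall and in every soil group — no reversal.

Yes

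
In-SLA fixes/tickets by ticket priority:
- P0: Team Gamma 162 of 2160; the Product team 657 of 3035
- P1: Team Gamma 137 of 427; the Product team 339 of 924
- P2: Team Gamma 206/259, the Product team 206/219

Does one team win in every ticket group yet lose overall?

P0: Team Gamma 162/2160 = 7.5%, the Product team 657/3035 = 21.6% → the Product team
P1: Team Gamma 137/427 = 32.1%, the Product team 339/924 = 36.7% → the Product team
P2: Team Gamma 206/259 = 79.5%, the Product team 206/219 = 94.1% → the Product team
Overall: Team Gamma 505/2846 = 17.7%, the Product team 1202/4178 = 28.8% → the Product team
The Product team wins overall and in every ticket group — no reversal.

No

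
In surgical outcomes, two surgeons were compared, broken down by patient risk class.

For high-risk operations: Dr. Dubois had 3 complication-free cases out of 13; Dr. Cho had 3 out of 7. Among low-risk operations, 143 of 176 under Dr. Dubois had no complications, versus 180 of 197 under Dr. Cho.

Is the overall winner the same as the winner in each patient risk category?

Yes

High-risk: Dr. Dubois 3/13 = 23.1%, Dr. Cho 3/7 = 42.9% → Dr. Cho
Low-risk: Dr. Dubois 143/176 = 81.2%, Dr. Cho 180/197 = 91.4% → Dr. Cho
Overall: Dr. Dubois 146/189 = 77.2%, Dr. Cho 183/204 = 89.7% → Dr. Cho
Dr. Cho wins overall and in every patient risk group — no reversal.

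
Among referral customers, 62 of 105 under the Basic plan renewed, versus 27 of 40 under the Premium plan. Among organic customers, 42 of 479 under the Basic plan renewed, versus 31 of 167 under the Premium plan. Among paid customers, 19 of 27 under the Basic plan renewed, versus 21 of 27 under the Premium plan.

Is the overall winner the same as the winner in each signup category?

Referral: the Basic plan 62/105 = 59.0%, the Premium plan 27/40 = 67.5% → the Premium plan
Organic: the Basic plan 42/479 = 8.8%, the Premium plan 31/167 = 18.6% → the Premium plan
Paid: the Basic plan 19/27 = 70.4%, the Premium plan 21/27 = 77.8% → the Premium plan
Overall: the Basic plan 123/611 = 20.1%, the Premium plan 79/234 = 33.8% → the Premium plan
The Premium plan wins overall and in every signup group — no reversal.

Yes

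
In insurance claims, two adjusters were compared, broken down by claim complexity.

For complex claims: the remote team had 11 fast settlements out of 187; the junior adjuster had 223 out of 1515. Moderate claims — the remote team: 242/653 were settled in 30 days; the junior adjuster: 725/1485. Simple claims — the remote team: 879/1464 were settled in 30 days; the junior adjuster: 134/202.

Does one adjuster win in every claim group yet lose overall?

Complex: the remote team 11/187 = 5.9%, the junior adjuster 223/1515 = 14.7% → the junior adjuster
Moderate: the remote team 242/653 = 37.1%, the junior adjuster 725/1485 = 48.8% → the junior adjuster
Simple: the remote team 879/1464 = 60.0%, the junior adjuster 134/202 = 66.3% → the junior adjuster
Overall: the remote team 1132/2304 = 49.1%, the junior adjuster 1082/3202 = 33.8% → the remote team
The junior adjuster wins each claim group but the remote team wins overall — the comparison reverses. The junior adjuster's claims skew toward complex, which has a lower base rate.

Yes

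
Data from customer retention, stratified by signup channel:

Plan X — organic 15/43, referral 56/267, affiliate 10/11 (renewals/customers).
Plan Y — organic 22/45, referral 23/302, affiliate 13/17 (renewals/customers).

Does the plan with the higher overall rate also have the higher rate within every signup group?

Organic: Plan X 15/43 = 34.9%, Plan Y 22/45 = 48.9% → Plan Y
Referral: Plan X 56/267 = 21.0%, Plan Y 23/302 = 7.6% → Plan X
Affiliate: Plan X 10/11 = 90.9%, Plan Y 13/17 = 76.5% → Plan X
Overall: Plan X 81/321 = 25.2%, Plan Y 58/364 = 15.9% → Plan X
Neither sweeps: Plan X wins 2 of 3 groups, Plan Y wins 1. Plan X wins overall but not every group — no Simpson reversal.

No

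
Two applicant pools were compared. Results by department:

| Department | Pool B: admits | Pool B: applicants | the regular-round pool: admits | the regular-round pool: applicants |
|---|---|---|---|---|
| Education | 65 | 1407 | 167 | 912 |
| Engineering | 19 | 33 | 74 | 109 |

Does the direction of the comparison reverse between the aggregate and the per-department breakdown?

No

Education: Pool B 65/1407 = 4.6%, the regular-round pool 167/912 = 18.3% → the regular-round pool
Engineering: Pool B 19/33 = 57.6%, the regular-round pool 74/109 = 67.9% → the regular-round pool
Overall: Pool B 84/1440 = 5.8%, the regular-round pool 241/1021 = 23.6% → the regular-round pool
The regular-round pool wins overall and in every department group — no reversal.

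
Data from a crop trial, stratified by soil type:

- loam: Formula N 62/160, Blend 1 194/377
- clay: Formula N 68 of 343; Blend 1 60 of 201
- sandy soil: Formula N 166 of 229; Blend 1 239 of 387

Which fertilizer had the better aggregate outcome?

Blend 1

Loam: Formula N 62/160 = 38.8%, Blend 1 194/377 = 51.5% → Blend 1
Clay: Formula N 68/343 = 19.8%, Blend 1 60/201 = 29.9% → Blend 1
Sandy soil: Formula N 166/229 = 72.5%, Blend 1 239/387 = 61.8% → Formula N
Overall: Formula N 296/732 = 40.4%, Blend 1 493/965 = 51.1% → Blend 1
(Neither sweeps every soil group, but Blend 1 has the higher pooled rate.)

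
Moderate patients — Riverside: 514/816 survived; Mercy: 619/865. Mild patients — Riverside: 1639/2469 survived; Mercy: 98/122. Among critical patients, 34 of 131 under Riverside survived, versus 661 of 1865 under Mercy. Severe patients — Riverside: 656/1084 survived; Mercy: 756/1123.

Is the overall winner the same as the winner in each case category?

No

Moderate: Riverside 514/816 = 63.0%, Mercy 619/865 = 71.6% → Mercy
Mild: Riverside 1639/2469 = 66.4%, Mercy 98/122 = 80.3% → Mercy
Critical: Riverside 34/131 = 26.0%, Mercy 661/1865 = 35.4% → Mercy
Severe: Riverside 656/1084 = 60.5%, Mercy 756/1123 = 67.3% → Mercy
Overall: Riverside 2843/4500 = 63.2%, Mercy 2134/3975 = 53.7% → Riverside
Mercy wins each case group but Riverside wins overall — the comparison reverses. Mercy's patients skew toward critical, which has a lower base rate.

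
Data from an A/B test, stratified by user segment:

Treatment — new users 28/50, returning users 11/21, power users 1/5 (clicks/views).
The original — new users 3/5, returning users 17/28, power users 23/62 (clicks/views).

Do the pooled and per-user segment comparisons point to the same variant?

No

New users: Treatment 28/50 = 56.0%, the original 3/5 = 60.0% → the original
Returning users: Treatment 11/21 = 52.4%, the original 17/28 = 60.7% → the original
Power users: Treatment 1/5 = 20.0%, the original 23/62 = 37.1% → the original
Overall: Treatment 40/76 = 52.6%, the original 43/95 = 45.3% → Treatment
The original wins each user group but Treatment wins overall — the comparison reverses. The original's views skew toward power users, which has a lower base rate.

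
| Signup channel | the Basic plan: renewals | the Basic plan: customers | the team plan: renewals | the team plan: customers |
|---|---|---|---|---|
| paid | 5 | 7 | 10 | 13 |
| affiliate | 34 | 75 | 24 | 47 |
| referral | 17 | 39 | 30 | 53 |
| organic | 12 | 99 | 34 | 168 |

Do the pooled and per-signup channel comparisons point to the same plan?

Yes

Paid: the Basic plan 5/7 = 71.4%, the team plan 10/13 = 76.9% → the team plan
Affiliate: the Basic plan 34/75 = 45.3%, the team plan 24/47 = 51.1% → the team plan
Referral: the Basic plan 17/39 = 43.6%, the team plan 30/53 = 56.6% → the team plan
Organic: the Basic plan 12/99 = 12.1%, the team plan 34/168 = 20.2% → the team plan
Overall: the Basic plan 68/220 = 30.9%, the team plan 98/281 = 34.9% → the team plan
The team plan wins overall and in every signup group — no reversal.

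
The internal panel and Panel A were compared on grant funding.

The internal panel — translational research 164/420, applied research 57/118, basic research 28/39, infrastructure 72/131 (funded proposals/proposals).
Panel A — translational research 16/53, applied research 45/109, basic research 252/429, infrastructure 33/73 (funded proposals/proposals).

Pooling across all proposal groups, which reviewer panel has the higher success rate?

Translational research: the internal panel 164/420 = 39.0%, Panel A 16/53 = 30.2% → the internal panel
Applied research: the internal panel 57/118 = 48.3%, Panel A 45/109 = 41.3% → the internal panel
Basic research: the internal panel 28/39 = 71.8%, Panel A 252/429 = 58.7% → the internal panel
Infrastructure: the internal panel 72/131 = 55.0%, Panel A 33/73 = 45.2% → the internal panel
Overall: the internal panel 321/708 = 45.3%, Panel A 346/664 = 52.1% → Panel A
(The internal panel wins every proposal group but Panel A wins overall — the internal panel's proposals skew toward the low-rate translational research group.)

Panel A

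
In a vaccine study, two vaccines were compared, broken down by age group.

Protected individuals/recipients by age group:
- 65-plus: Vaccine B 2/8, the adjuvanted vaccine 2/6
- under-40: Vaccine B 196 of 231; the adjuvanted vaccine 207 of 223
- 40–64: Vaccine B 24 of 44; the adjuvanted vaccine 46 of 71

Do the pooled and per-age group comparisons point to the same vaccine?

65-plus: Vaccine B 2/8 = 25.0%, the adjuvanted vaccine 2/6 = 33.3% → the adjuvanted vaccine
Under-40: Vaccine B 196/231 = 84.8%, the adjuvanted vaccine 207/223 = 92.8% → the adjuvanted vaccine
40–64: Vaccine B 24/44 = 54.5%, the adjuvanted vaccine 46/71 = 64.8% → the adjuvanted vaccine
Overall: Vaccine B 222/283 = 78.4%, the adjuvanted vaccine 255/300 = 85.0% → the adjuvanted vaccine
The adjuvanted vaccine wins overall and in every age group — no reversal.

Yes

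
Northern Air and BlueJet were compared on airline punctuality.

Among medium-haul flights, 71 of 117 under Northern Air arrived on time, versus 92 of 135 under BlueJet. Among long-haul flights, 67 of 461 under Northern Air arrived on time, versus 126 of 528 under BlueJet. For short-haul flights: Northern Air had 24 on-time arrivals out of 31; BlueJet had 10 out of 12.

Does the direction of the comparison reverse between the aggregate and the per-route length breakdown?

No

Medium-haul: Northern Air 71/117 = 60.7%, BlueJet 92/135 = 68.1% → BlueJet
Long-haul: Northern Air 67/461 = 14.5%, BlueJet 126/528 = 23.9% → BlueJet
Short-haul: Northern Air 24/31 = 77.4%, BlueJet 10/12 = 83.3% → BlueJet
Overall: Northern Air 162/609 = 26.6%, BlueJet 228/675 = 33.8% → BlueJet
BlueJet wins overall and in every route group — no reversal.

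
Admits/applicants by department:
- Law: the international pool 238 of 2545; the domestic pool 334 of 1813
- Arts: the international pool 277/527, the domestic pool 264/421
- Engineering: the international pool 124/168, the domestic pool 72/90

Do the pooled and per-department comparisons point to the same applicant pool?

Yes

Law: the international pool 238/2545 = 9.4%, the domestic pool 334/1813 = 18.4% → the domestic pool
Arts: the international pool 277/527 = 52.6%, the domestic pool 264/421 = 62.7% → the domestic pool
Engineering: the international pool 124/168 = 73.8%, the domestic pool 72/90 = 80.0% → the domestic pool
Overall: the international pool 639/3240 = 19.7%, the domestic pool 670/2324 = 28.8% → the domestic pool
The domestic pool wins overall and in every department group — no reversal.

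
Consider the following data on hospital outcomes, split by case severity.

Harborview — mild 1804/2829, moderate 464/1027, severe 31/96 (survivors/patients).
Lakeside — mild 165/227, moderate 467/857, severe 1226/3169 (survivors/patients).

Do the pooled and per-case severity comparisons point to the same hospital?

Mild: Harborview 1804/2829 = 63.8%, Lakeside 165/227 = 72.7% → Lakeside
Moderate: Harborview 464/1027 = 45.2%, Lakeside 467/857 = 54.5% → Lakeside
Severe: Harborview 31/96 = 32.3%, Lakeside 1226/3169 = 38.7% → Lakeside
Overall: Harborview 2299/3952 = 58.2%, Lakeside 1858/4253 = 43.7% → Harborview
Lakeside wins each case group but Harborview wins overall — the comparison reverses. Lakeside's patients skew toward severe, which has a lower base rate.

No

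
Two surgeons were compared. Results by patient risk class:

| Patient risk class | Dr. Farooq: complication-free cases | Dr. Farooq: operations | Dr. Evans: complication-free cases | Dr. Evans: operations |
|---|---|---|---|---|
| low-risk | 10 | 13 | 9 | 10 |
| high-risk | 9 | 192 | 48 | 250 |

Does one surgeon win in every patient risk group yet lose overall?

No

Low-risk: Dr. Farooq 10/13 = 76.9%, Dr. Evans 9/10 = 90.0% → Dr. Evans
High-risk: Dr. Farooq 9/192 = 4.7%, Dr. Evans 48/250 = 19.2% → Dr. Evans
Overall: Dr. Farooq 19/205 = 9.3%, Dr. Evans 57/260 = 21.9% → Dr. Evans
Dr. Evans wins overall and in every patient risk group — no reversal.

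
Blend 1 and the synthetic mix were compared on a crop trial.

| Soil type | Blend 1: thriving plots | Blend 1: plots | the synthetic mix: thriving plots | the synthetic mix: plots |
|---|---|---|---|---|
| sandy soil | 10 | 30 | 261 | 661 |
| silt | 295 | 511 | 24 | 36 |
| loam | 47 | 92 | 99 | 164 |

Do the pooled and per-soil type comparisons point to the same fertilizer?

Sandy soil: Blend 1 10/30 = 33.3%, the synthetic mix 261/661 = 39.5% → the synthetic mix
Silt: Blend 1 295/511 = 57.7%, the synthetic mix 24/36 = 66.7% → the synthetic mix
Loam: Blend 1 47/92 = 51.1%, the synthetic mix 99/164 = 60.4% → the synthetic mix
Overall: Blend 1 352/633 = 55.6%, the synthetic mix 384/861 = 44.6% → Blend 1
The synthetic mix wins each soil group but Blend 1 wins overall — the comparison reverses. The synthetic mix's plots skew toward sandy soil, which has a lower base rate.

No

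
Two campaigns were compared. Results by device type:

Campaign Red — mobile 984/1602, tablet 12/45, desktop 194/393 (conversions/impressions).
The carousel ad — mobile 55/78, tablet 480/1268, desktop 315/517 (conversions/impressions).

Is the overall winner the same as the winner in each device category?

Mobile: Campaign Red 984/1602 = 61.4%, the carousel ad 55/78 = 70.5% → the carousel ad
Tablet: Campaign Red 12/45 = 26.7%, the carousel ad 480/1268 = 37.9% → the carousel ad
Desktop: Campaign Red 194/393 = 49.4%, the carousel ad 315/517 = 60.9% → the carousel ad
Overall: Campaign Red 1190/2040 = 58.3%, the carousel ad 850/1863 = 45.6% → Campaign Red
The carousel ad wins each device group but Campaign Red wins overall — the comparison reverses. The carousel ad's impressions skew toward tablet, which has a lower base rate.

No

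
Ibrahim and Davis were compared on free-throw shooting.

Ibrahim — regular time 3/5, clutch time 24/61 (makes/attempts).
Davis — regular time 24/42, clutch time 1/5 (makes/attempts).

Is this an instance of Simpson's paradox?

Regular time: Ibrahim 3/5 = 60.0%, Davis 24/42 = 57.1% → Ibrahim
Clutch time: Ibrahim 24/61 = 39.3%, Davis 1/5 = 20.0% → Ibrahim
Overall: Ibrahim 27/66 = 40.9%, Davis 25/47 = 53.2% → Davis
Ibrahim wins each game group but Davis wins overall — the comparison reverses. Ibrahim's attempts skew toward clutch time, which has a lower base rate.

Yes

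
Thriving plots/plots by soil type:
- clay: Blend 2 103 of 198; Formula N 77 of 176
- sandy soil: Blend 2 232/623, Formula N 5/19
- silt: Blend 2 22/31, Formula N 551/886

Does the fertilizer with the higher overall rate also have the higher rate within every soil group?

No

Clay: Blend 2 103/198 = 52.0%, Formula N 77/176 = 43.8% → Blend 2
Sandy soil: Blend 2 232/623 = 37.2%, Formula N 5/19 = 26.3% → Blend 2
Silt: Blend 2 22/31 = 71.0%, Formula N 551/886 = 62.2% → Blend 2
Overall: Blend 2 357/852 = 41.9%, Formula N 633/1081 = 58.6% → Formula N
Blend 2 wins each soil group but Formula N wins overall — the comparison reverses. Blend 2's plots skew toward sandy soil, which has a lower base rate.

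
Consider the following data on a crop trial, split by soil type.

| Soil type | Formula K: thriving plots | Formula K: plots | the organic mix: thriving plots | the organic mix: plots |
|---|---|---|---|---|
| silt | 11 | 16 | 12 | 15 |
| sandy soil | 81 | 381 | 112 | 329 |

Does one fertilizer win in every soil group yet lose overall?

No

Silt: Formula K 11/16 = 68.8%, the organic mix 12/15 = 80.0% → the organic mix
Sandy soil: Formula K 81/381 = 21.3%, the organic mix 112/329 = 34.0% → the organic mix
Overall: Formula K 92/397 = 23.2%, the organic mix 124/344 = 36.0% → the organic mix
The organic mix wins overall and in every soil group — no reversal.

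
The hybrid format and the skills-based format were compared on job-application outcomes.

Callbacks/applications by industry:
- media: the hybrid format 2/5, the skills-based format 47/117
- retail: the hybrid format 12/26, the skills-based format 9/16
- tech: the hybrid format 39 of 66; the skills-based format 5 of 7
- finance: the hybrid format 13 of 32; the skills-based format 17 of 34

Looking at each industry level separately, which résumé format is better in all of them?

Media: the hybrid format 2/5 = 40.0%, the skills-based format 47/117 = 40.2% → the skills-based format
Retail: the hybrid format 12/26 = 46.2%, the skills-based format 9/16 = 56.2% → the skills-based format
Tech: the hybrid format 39/66 = 59.1%, the skills-based format 5/7 = 71.4% → the skills-based format
Finance: the hybrid format 13/32 = 40.6%, the skills-based format 17/34 = 50.0% → the skills-based format
The skills-based format has the higher rate in all 4 groups.

the skills-based format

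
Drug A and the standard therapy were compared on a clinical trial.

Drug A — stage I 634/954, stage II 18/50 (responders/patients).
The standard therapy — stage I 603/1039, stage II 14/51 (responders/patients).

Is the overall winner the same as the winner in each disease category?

Stage I: Drug A 634/954 = 66.5%, the standard therapy 603/1039 = 58.0% → Drug A
Stage II: Drug A 18/50 = 36.0%, the standard therapy 14/51 = 27.5% → Drug A
Overall: Drug A 652/1004 = 64.9%, the standard therapy 617/1090 = 56.6% → Drug A
Drug A wins overall and in every disease group — no reversal.

Yes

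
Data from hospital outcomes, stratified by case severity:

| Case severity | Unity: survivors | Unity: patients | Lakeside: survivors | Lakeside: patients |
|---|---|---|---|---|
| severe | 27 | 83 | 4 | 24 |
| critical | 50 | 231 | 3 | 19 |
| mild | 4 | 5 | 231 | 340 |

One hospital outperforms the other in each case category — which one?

Unity

Severe: Unity 27/83 = 32.5%, Lakeside 4/24 = 16.7% → Unity
Critical: Unity 50/231 = 21.6%, Lakeside 3/19 = 15.8% → Unity
Mild: Unity 4/5 = 80.0%, Lakeside 231/340 = 67.9% → Unity
Unity has the higher rate in all 3 groups.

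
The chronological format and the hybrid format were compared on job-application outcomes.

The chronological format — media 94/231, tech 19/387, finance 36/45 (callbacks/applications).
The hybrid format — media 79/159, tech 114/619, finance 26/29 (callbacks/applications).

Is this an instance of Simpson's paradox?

No

Media: the chronological format 94/231 = 40.7%, the hybrid format 79/159 = 49.7% → the hybrid format
Tech: the chronological format 19/387 = 4.9%, the hybrid format 114/619 = 18.4% → the hybrid format
Finance: the chronological format 36/45 = 80.0%, the hybrid format 26/29 = 89.7% → the hybrid format
Overall: the chronological format 149/663 = 22.5%, the hybrid format 219/807 = 27.1% → the hybrid format
The hybrid format wins overall and in every industry group — no reversal.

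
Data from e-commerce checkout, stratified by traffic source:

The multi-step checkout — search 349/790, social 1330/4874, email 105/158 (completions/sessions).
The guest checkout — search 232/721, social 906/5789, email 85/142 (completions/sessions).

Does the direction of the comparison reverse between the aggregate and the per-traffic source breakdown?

Search: the multi-step checkout 349/790 = 44.2%, the guest checkout 232/721 = 32.2% → the multi-step checkout
Social: the multi-step checkout 1330/4874 = 27.3%, the guest checkout 906/5789 = 15.7% → the multi-step checkout
Email: the multi-step checkout 105/158 = 66.5%, the guest checkout 85/142 = 59.9% → the multi-step checkout
Overall: the multi-step checkout 1784/5822 = 30.6%, the guest checkout 1223/6652 = 18.4% → the multi-step checkout
The multi-step checkout wins overall and in every traffic group — no reversal.

No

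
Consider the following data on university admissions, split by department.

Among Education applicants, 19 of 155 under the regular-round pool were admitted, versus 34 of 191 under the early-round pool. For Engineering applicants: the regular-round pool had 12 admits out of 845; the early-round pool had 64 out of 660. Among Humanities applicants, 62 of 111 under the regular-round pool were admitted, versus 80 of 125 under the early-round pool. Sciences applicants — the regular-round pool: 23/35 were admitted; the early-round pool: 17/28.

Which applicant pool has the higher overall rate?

the early-round pool

Education: the regular-round pool 19/155 = 12.3%, the early-round pool 34/191 = 17.8% → the early-round pool
Engineering: the regular-round pool 12/845 = 1.4%, the early-round pool 64/660 = 9.7% → the early-round pool
Humanities: the regular-round pool 62/111 = 55.9%, the early-round pool 80/125 = 64.0% → the early-round pool
Sciences: the regular-round pool 23/35 = 65.7%, the early-round pool 17/28 = 60.7% → the regular-round pool
Overall: the regular-round pool 116/1146 = 10.1%, the early-round pool 195/1004 = 19.4% → the early-round pool
(Neither sweeps every department group, but the early-round pool has the higher pooled rate.)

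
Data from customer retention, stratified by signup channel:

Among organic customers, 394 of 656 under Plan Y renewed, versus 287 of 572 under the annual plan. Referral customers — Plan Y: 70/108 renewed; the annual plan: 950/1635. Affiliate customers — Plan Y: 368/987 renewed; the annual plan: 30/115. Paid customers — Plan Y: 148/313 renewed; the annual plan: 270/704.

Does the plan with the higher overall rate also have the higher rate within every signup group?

Organic: Plan Y 394/656 = 60.1%, the annual plan 287/572 = 50.2% → Plan Y
Referral: Plan Y 70/108 = 64.8%, the annual plan 950/1635 = 58.1% → Plan Y
Affiliate: Plan Y 368/987 = 37.3%, the annual plan 30/115 = 26.1% → Plan Y
Paid: Plan Y 148/313 = 47.3%, the annual plan 270/704 = 38.4% → Plan Y
Overall: Plan Y 980/2064 = 47.5%, the annual plan 1537/3026 = 50.8% → the annual plan
Plan Y wins each signup group but the annual plan wins overall — the comparison reverses. Plan Y's customers skew toward affiliate, which has a lower base rate.

No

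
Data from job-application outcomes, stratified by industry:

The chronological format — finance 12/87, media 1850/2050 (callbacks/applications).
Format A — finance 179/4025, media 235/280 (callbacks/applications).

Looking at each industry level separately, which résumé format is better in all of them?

the chronological format

Finance: the chronological format 12/87 = 13.8%, Format A 179/4025 = 4.4% → the chronological format
Media: the chronological format 1850/2050 = 90.2%, Format A 235/280 = 83.9% → the chronological format
The chronological format has the higher rate in both groups.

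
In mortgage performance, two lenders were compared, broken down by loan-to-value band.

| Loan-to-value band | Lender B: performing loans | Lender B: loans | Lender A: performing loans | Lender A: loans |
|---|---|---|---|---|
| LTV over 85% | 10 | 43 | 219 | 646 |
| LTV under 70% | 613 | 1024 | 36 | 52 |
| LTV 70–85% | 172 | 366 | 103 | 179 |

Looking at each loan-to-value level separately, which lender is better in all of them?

LTV over 85%: Lender B 10/43 = 23.3%, Lender A 219/646 = 33.9% → Lender A
LTV under 70%: Lender B 613/1024 = 59.9%, Lender A 36/52 = 69.2% → Lender A
LTV 70–85%: Lender B 172/366 = 47.0%, Lender A 103/179 = 57.5% → Lender A
Lender A has the higher rate in all 3 groups.

Lender A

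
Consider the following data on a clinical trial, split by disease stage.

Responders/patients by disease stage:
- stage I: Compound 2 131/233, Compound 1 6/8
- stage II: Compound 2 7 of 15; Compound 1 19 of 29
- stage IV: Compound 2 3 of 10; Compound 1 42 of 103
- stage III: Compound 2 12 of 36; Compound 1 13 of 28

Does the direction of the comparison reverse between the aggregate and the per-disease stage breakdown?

Stage I: Compound 2 131/233 = 56.2%, Compound 1 6/8 = 75.0% → Compound 1
Stage II: Compound 2 7/15 = 46.7%, Compound 1 19/29 = 65.5% → Compound 1
Stage IV: Compound 2 3/10 = 30.0%, Compound 1 42/103 = 40.8% → Compound 1
Stage III: Compound 2 12/36 = 33.3%, Compound 1 13/28 = 46.4% → Compound 1
Overall: Compound 2 153/294 = 52.0%, Compound 1 80/168 = 47.6% → Compound 2
Compound 1 wins each disease group but Compound 2 wins overall — the comparison reverses. Compound 1's patients skew toward stage IV, which has a lower base rate.

Yes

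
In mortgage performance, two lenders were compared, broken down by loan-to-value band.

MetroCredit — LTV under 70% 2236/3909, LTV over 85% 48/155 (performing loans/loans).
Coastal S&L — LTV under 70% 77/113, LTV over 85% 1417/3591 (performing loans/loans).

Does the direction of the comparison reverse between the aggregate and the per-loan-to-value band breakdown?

LTV under 70%: MetroCredit 2236/3909 = 57.2%, Coastal S&L 77/113 = 68.1% → Coastal S&L
LTV over 85%: MetroCredit 48/155 = 31.0%, Coastal S&L 1417/3591 = 39.5% → Coastal S&L
Overall: MetroCredit 2284/4064 = 56.2%, Coastal S&L 1494/3704 = 40.3% → MetroCredit
Coastal S&L wins each loan-to-value group but MetroCredit wins overall — the comparison reverses. Coastal S&L's loans skew toward LTV over 85%, which has a lower base rate.

Yes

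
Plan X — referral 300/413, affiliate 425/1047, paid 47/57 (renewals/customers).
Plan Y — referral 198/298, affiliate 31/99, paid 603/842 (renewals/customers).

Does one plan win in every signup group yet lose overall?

Referral: Plan X 300/413 = 72.6%, Plan Y 198/298 = 66.4% → Plan X
Affiliate: Plan X 425/1047 = 40.6%, Plan Y 31/99 = 31.3% → Plan X
Paid: Plan X 47/57 = 82.5%, Plan Y 603/842 = 71.6% → Plan X
Overall: Plan X 772/1517 = 50.9%, Plan Y 832/1239 = 67.2% → Plan Y
Plan X wins each signup group but Plan Y wins overall — the comparison reverses. Plan X's customers skew toward affiliate, which has a lower base rate.

Yes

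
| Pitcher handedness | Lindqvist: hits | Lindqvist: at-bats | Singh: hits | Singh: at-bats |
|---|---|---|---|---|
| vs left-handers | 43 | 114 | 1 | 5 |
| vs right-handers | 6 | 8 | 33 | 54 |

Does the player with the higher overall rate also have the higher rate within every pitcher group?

Vs left-handers: Lindqvist 43/114 = 37.7%, Singh 1/5 = 20.0% → Lindqvist
Vs right-handers: Lindqvist 6/8 = 75.0%, Singh 33/54 = 61.1% → Lindqvist
Overall: Lindqvist 49/122 = 40.2%, Singh 34/59 = 57.6% → Singh
Lindqvist wins each pitcher group but Singh wins overall — the comparison reverses. Lindqvist's at-bats skew toward vs left-handers, which has a lower base rate.

No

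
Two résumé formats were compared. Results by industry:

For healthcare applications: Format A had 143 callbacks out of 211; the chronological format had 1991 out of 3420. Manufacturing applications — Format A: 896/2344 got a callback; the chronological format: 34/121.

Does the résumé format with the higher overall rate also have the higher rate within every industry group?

No

Healthcare: Format A 143/211 = 67.8%, the chronological format 1991/3420 = 58.2% → Format A
Manufacturing: Format A 896/2344 = 38.2%, the chronological format 34/121 = 28.1% → Format A
Overall: Format A 1039/2555 = 40.7%, the chronological format 2025/3541 = 57.2% → the chronological format
Format A wins each industry group but the chronological format wins overall — the comparison reverses. Format A's applications skew toward manufacturing, which has a lower base rate.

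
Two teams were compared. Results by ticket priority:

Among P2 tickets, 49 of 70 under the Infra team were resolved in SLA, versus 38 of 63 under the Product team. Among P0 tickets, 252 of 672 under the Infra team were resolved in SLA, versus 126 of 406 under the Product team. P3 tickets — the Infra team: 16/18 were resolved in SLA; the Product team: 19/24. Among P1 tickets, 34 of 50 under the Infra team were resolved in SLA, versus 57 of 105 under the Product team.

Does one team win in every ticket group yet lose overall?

P2: the Infra team 49/70 = 70.0%, the Product team 38/63 = 60.3% → the Infra team
P0: the Infra team 252/672 = 37.5%, the Product team 126/406 = 31.0% → the Infra team
P3: the Infra team 16/18 = 88.9%, the Product team 19/24 = 79.2% → the Infra team
P1: the Infra team 34/50 = 68.0%, the Product team 57/105 = 54.3% → the Infra team
Overall: the Infra team 351/810 = 43.3%, the Product team 240/598 = 40.1% → the Infra team
The Infra team wins overall and in every ticket group — no reversal.

No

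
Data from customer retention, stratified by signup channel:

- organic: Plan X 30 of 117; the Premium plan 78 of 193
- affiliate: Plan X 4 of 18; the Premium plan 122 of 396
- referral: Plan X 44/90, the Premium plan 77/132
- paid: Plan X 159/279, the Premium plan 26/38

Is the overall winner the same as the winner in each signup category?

No

Organic: Plan X 30/117 = 25.6%, the Premium plan 78/193 = 40.4% → the Premium plan
Affiliate: Plan X 4/18 = 22.2%, the Premium plan 122/396 = 30.8% → the Premium plan
Referral: Plan X 44/90 = 48.9%, the Premium plan 77/132 = 58.3% → the Premium plan
Paid: Plan X 159/279 = 57.0%, the Premium plan 26/38 = 68.4% → the Premium plan
Overall: Plan X 237/504 = 47.0%, the Premium plan 303/759 = 39.9% → Plan X
The Premium plan wins each signup group but Plan X wins overall — the comparison reverses. The Premium plan's customers skew toward affiliate, which has a lower base rate.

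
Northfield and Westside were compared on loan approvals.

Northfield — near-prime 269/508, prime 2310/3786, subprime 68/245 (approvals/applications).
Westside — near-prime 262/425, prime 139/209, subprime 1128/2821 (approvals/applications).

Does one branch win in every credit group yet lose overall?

Near-prime: Northfield 269/508 = 53.0%, Westside 262/425 = 61.6% → Westside
Prime: Northfield 2310/3786 = 61.0%, Westside 139/209 = 66.5% → Westside
Subprime: Northfield 68/245 = 27.8%, Westside 1128/2821 = 40.0% → Westside
Overall: Northfield 2647/4539 = 58.3%, Westside 1529/3455 = 44.3% → Northfield
Westside wins each credit group but Northfield wins overall — the comparison reverses. Westside's applications skew toward subprime, which has a lower base rate.

Yes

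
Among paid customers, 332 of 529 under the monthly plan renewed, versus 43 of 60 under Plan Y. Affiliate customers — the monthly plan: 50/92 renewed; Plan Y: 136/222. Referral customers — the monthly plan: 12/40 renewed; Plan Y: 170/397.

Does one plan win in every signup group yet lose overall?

Yes

Paid: the monthly plan 332/529 = 62.8%, Plan Y 43/60 = 71.7% → Plan Y
Affiliate: the monthly plan 50/92 = 54.3%, Plan Y 136/222 = 61.3% → Plan Y
Referral: the monthly plan 12/40 = 30.0%, Plan Y 170/397 = 42.8% → Plan Y
Overall: the monthly plan 394/661 = 59.6%, Plan Y 349/679 = 51.4% → the monthly plan
Plan Y wins each signup group but the monthly plan wins overall — the comparison reverses. Plan Y's customers skew toward referral, which has a lower base rate.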